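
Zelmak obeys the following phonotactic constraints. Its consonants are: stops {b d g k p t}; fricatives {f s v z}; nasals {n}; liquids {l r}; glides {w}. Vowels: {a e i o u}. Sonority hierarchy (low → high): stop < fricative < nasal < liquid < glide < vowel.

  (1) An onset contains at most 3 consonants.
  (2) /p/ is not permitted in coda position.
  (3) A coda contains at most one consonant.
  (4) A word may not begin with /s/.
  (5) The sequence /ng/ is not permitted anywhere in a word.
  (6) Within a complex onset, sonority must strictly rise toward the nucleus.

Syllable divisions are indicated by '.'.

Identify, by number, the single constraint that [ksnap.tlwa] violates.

[ksnap.tlwa]: syllable 1 coda contains /p/.
This is a violation of constraint 2: "/p/ is not permitted in coda position."
The remaining constraints (1, 3, 4, 5, 6) are satisfied.

2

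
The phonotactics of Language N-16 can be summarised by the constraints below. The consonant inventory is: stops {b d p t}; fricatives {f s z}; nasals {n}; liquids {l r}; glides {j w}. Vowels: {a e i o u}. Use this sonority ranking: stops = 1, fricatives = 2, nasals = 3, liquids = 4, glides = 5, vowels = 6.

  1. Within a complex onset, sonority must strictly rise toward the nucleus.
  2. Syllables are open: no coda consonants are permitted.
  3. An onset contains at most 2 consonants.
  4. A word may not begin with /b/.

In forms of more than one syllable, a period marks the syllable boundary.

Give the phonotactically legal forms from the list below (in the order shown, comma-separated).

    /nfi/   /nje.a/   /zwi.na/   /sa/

/nje.a/, /zwi.na/, /sa/

/nfi/ — violates constraint 1: syllable 1 onset /nf/: /n/ (nasal, 3) → /f/ (fricative, 2) does not rise → phonotactically illegal
/nje.a/ — σ1 onset /nj/ (3→5 rises), coda /∅/ ok; σ2 onset /∅/, coda /∅/ ok → phonotactically legal
/zwi.na/ — σ1 onset /zw/ (2→5 rises), coda /∅/ ok; σ2 onset /n/, coda /∅/ ok → phonotactically legal
/sa/ — σ1 onset /s/, coda /∅/ ok → phonotactically legal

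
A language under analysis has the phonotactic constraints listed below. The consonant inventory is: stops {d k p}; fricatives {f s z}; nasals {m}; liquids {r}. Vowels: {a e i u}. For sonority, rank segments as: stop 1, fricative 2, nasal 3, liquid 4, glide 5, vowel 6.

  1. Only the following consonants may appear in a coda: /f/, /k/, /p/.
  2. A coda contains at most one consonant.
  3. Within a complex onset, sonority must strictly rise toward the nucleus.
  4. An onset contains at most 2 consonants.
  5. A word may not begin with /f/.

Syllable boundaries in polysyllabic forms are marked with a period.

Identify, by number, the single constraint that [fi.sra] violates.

[fi.sra]: word begins with /f/.
This is a violation of constraint 5: "A word may not begin with /f/."
The remaining constraints (1, 2, 3, 4) are satisfied.

5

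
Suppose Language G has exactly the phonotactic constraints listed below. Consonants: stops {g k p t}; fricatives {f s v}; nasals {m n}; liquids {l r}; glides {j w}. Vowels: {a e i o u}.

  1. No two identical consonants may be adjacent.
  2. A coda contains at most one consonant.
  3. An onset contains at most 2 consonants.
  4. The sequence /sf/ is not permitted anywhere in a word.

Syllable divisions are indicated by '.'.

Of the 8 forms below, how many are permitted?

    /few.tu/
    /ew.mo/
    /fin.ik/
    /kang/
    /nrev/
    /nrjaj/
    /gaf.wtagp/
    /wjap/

5

/few.tu/ — σ1 onset /f/, coda /w/ ok; σ2 onset /t/, coda /∅/ ok → permitted
/ew.mo/ — σ1 onset /∅/, coda /w/ ok; σ2 onset /m/, coda /∅/ ok → permitted
/fin.ik/ — σ1 onset /f/, coda /n/ ok; σ2 onset /∅/, coda /k/ ok → permitted
/kang/ — violates constraint 2: syllable 1 coda /ng/ has 2 consonants (> 1) → not permitted
/nrev/ — σ1 onset /nr/ (2C), coda /v/ ok → permitted
/nrjaj/ — violates constraint 3: syllable 1 onset /nrj/ has 3 consonants (> 2) → not permitted
/gaf.wtagp/ — violates constraint 2: syllable 2 coda /gp/ has 2 consonants (> 1) → not permitted
/wjap/ — σ1 onset /wj/ (2C), coda /p/ ok → permitted
Permitted: /few.tu/, /ew.mo/, /fin.ik/, /nrev/, /wjap/ → 5.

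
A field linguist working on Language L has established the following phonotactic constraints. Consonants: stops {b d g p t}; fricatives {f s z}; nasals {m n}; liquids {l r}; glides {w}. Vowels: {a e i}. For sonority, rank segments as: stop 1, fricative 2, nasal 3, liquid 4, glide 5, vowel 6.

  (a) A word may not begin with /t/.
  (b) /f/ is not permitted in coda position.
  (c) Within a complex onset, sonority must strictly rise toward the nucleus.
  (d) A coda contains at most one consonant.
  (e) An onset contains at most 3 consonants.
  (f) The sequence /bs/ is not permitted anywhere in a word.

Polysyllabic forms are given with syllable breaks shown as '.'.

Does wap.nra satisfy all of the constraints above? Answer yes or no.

yes

wap.nra — σ1 onset /w/, coda /p/ ok; σ2 onset /nr/ (3→4 rises), coda /∅/ ok → licit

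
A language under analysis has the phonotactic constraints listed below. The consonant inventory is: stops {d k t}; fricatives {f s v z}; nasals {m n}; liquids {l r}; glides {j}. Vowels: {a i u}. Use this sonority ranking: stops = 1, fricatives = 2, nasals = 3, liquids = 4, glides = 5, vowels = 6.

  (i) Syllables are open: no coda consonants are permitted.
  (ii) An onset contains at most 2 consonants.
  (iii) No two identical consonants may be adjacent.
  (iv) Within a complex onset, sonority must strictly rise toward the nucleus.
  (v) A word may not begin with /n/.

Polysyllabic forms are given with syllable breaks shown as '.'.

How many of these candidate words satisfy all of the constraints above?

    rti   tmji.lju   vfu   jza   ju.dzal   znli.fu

0

rti — violates constraint (iv): syllable 1 onset /rt/: /r/ (liquid, 4) → /t/ (stop, 1) does not rise → illicit
tmji.lju — violates constraint (ii): syllable 1 onset /tmj/ has 3 consonants (> 2) → illicit
vfu — violates constraint (iv): syllable 1 onset /vf/: /v/ (fricative, 2) → /f/ (fricative, 2) does not rise → illicit
jza — violates constraint (iv): syllable 1 onset /jz/: /j/ (glide, 5) → /z/ (fricative, 2) does not rise → illicit
ju.dzal — violates constraint (i): syllable 2 coda /l/ has 1 consonant (> 0) → illicit
znli.fu — violates constraint (ii): syllable 1 onset /znl/ has 3 consonants (> 2) → illicit
No form is licit → 0.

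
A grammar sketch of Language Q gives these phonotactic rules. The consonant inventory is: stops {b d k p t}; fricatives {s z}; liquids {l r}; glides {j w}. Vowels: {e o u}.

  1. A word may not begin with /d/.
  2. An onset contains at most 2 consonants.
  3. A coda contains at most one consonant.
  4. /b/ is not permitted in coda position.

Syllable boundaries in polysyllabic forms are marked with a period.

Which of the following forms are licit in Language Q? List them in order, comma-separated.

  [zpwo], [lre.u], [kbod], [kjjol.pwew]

[zpwo] — violates constraint 2: syllable 1 onset /zpw/ has 3 consonants (> 2) → illicit
[lre.u] — σ1 onset /lr/ (2C), coda /∅/ ok; σ2 onset /∅/, coda /∅/ ok → licit
[kbod] — σ1 onset /kb/ (2C), coda /d/ ok → licit
[kjjol.pwew] — violates constraint 2: syllable 1 onset /kjj/ has 3 consonants (> 2) → illicit

[lre.u], [kbod]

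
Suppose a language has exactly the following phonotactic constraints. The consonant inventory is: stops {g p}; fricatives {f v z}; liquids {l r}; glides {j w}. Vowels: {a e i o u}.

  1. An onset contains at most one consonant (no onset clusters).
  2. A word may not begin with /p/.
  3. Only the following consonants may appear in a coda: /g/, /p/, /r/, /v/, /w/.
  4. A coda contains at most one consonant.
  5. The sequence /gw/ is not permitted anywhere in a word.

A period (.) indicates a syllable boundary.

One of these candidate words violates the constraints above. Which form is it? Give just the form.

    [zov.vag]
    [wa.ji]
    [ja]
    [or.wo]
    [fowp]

[fowp]

[zov.vag] — σ1 onset /z/, coda /v/ ok; σ2 onset /v/, coda /g/ ok → licit
[wa.ji] — σ1 onset /w/, coda /∅/ ok; σ2 onset /j/, coda /∅/ ok → licit
[ja] — σ1 onset /j/, coda /∅/ ok → licit
[or.wo] — σ1 onset /∅/, coda /r/ ok; σ2 onset /w/, coda /∅/ ok → licit
[fowp] — violates constraint 4: syllable 1 coda /wp/ has 2 consonants (> 1) → illicit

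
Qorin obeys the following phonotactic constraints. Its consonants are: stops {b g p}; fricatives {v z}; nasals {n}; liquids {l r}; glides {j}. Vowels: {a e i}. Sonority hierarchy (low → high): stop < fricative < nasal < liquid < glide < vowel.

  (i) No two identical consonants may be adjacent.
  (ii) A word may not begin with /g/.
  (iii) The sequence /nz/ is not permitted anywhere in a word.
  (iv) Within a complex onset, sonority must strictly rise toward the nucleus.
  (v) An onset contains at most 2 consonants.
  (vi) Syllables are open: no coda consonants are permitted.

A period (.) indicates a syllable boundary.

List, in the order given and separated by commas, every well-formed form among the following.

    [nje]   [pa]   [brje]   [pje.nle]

[nje] — σ1 onset /nj/ (3→5 rises), coda /∅/ ok → well-formed
[pa] — σ1 onset /p/, coda /∅/ ok → well-formed
[brje] — violates constraint (v): syllable 1 onset /brj/ has 3 consonants (> 2) → ill-formed
[pje.nle] — σ1 onset /pj/ (1→5 rises), coda /∅/ ok; σ2 onset /nl/ (3→4 rises), coda /∅/ ok → well-formed

[nje], [pa], [pje.nle]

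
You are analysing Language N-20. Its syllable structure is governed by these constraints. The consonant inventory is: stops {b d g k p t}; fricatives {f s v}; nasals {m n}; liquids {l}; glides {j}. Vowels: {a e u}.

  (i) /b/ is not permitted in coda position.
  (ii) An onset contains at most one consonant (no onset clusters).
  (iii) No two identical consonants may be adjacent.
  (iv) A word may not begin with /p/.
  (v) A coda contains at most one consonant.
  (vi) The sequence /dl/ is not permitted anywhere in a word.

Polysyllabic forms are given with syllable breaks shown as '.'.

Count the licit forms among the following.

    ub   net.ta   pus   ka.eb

ub — violates constraint (i): syllable 1 coda contains /b/ → illicit
net.ta — violates constraint (iii): adjacent identical consonants /tt/ → illicit
pus — violates constraint (iv): word begins with /p/ → illicit
ka.eb — violates constraint (i): syllable 2 coda contains /b/ → illicit
No form is licit → 0.

0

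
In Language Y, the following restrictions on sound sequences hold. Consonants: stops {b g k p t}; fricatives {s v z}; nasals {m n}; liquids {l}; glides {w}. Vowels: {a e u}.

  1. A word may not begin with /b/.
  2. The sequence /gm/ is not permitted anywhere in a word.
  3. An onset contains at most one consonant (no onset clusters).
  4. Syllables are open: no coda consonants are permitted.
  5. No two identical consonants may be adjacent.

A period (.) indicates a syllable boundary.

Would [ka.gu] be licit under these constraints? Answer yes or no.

yes

[ka.gu] — σ1 onset /k/, coda /∅/ ok; σ2 onset /g/, coda /∅/ ok → licit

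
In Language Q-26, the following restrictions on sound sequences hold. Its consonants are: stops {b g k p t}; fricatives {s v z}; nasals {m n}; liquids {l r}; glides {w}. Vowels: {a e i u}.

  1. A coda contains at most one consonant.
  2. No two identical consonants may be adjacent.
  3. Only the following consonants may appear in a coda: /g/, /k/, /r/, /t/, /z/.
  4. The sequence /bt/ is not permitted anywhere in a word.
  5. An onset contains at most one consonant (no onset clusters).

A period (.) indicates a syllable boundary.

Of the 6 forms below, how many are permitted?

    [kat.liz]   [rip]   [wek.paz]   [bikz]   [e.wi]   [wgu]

[kat.liz] — σ1 onset /k/, coda /t/ ok; σ2 onset /l/, coda /z/ ok → permitted
[rip] — violates constraint 3: syllable 1 coda contains /p/, which is not a licensed coda consonant → not permitted
[wek.paz] — σ1 onset /w/, coda /k/ ok; σ2 onset /p/, coda /z/ ok → permitted
[bikz] — violates constraint 1: syllable 1 coda /kz/ has 2 consonants (> 1) → not permitted
[e.wi] — σ1 onset /∅/, coda /∅/ ok; σ2 onset /w/, coda /∅/ ok → permitted
[wgu] — violates constraint 5: syllable 1 onset /wg/ has 2 consonants (> 1) → not permitted
Permitted: [kat.liz], [wek.paz], [e.wi] → 3.

3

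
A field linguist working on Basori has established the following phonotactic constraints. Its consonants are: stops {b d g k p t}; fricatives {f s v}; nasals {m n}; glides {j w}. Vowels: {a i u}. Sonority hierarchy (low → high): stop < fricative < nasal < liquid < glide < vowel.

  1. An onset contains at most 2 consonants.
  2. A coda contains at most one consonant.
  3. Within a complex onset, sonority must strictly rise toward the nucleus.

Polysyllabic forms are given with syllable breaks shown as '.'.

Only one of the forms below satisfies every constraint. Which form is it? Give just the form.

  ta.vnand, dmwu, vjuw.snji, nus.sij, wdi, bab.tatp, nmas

nus.sij

ta.vnand — violates constraint 2: syllable 2 coda /nd/ has 2 consonants (> 1) → not permitted
dmwu — violates constraint 1: syllable 1 onset /dmw/ has 3 consonants (> 2) → not permitted
vjuw.snji — violates constraint 1: syllable 2 onset /snj/ has 3 consonants (> 2) → not permitted
nus.sij — σ1 onset /n/, coda /s/ ok; σ2 onset /s/, coda /j/ ok → permitted
wdi — violates constraint 3: syllable 1 onset /wd/: /w/ (glide, 5) → /d/ (stop, 1) does not rise → not permitted
bab.tatp — violates constraint 2: syllable 2 coda /tp/ has 2 consonants (> 1) → not permitted
nmas — violates constraint 3: syllable 1 onset /nm/: /n/ (nasal, 3) → /m/ (nasal, 3) does not rise → not permitted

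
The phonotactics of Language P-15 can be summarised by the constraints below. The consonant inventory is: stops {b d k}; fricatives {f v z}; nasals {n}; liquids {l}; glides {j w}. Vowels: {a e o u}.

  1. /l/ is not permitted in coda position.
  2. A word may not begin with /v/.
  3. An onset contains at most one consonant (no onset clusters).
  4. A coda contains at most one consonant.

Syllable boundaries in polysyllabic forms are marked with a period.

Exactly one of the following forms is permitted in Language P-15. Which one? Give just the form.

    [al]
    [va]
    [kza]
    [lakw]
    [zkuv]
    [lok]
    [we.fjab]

[al] — violates constraint 1: syllable 1 coda contains /l/ → not permitted
[va] — violates constraint 2: word begins with /v/ → not permitted
[kza] — violates constraint 3: syllable 1 onset /kz/ has 2 consonants (> 1) → not permitted
[lakw] — violates constraint 4: syllable 1 coda /kw/ has 2 consonants (> 1) → not permitted
[zkuv] — violates constraint 3: syllable 1 onset /zk/ has 2 consonants (> 1) → not permitted
[lok] — σ1 onset /l/, coda /k/ ok → permitted
[we.fjab] — violates constraint 3: syllable 2 onset /fj/ has 2 consonants (> 1) → not permitted

[lok]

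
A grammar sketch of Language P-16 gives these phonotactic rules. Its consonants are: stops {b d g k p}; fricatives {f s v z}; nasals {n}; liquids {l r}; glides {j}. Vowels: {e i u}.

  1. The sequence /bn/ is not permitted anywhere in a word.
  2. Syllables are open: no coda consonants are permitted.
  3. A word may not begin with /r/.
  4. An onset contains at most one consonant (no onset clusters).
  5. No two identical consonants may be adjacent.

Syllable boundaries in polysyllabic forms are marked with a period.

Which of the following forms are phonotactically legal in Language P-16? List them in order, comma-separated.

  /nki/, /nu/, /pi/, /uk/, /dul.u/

/nu/, /pi/

/nki/ — violates constraint 4: syllable 1 onset /nk/ has 2 consonants (> 1) → phonotactically illegal
/nu/ — σ1 onset /n/, coda /∅/ ok → phonotactically legal
/pi/ — σ1 onset /p/, coda /∅/ ok → phonotactically legal
/uk/ — violates constraint 2: syllable 1 coda /k/ has 1 consonant (> 0) → phonotactically illegal
/dul.u/ — violates constraint 2: syllable 1 coda /l/ has 1 consonant (> 0) → phonotactically illegal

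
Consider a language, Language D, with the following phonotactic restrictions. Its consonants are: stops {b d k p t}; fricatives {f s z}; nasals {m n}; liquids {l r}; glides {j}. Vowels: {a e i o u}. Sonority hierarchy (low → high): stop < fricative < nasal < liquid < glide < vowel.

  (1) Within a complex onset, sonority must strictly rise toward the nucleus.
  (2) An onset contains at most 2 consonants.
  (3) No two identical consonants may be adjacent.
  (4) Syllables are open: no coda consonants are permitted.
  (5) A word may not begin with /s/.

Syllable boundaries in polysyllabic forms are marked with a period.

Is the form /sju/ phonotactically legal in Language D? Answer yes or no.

/sju/ — violates constraint 5: word begins with /s/ → phonotactically illegal

no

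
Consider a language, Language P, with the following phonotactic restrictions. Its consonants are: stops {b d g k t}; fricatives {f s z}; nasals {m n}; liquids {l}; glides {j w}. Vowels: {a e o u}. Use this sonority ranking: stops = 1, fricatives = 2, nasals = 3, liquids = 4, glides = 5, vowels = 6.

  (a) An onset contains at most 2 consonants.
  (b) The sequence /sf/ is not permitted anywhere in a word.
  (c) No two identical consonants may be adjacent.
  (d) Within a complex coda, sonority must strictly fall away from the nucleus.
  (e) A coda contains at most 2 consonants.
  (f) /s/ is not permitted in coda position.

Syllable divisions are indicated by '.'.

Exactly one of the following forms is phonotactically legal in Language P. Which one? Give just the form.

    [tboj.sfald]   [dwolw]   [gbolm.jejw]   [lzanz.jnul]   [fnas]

[tboj.sfald] — violates constraint (b): contains banned sequence /sf/ → phonotactically illegal
[dwolw] — violates constraint (d): syllable 1 coda /lw/: /l/ (liquid, 4) → /w/ (glide, 5) does not fall → phonotactically illegal
[gbolm.jejw] — violates constraint (d): syllable 2 coda /jw/: /j/ (glide, 5) → /w/ (glide, 5) does not fall → phonotactically illegal
[lzanz.jnul] — σ1 onset /lz/ (2C), coda /nz/ (3→2 falls) ok; σ2 onset /jn/ (2C), coda /l/ ok → phonotactically legal
[fnas] — violates constraint (f): syllable 1 coda contains /s/ → phonotactically illegal

[lzanz.jnul]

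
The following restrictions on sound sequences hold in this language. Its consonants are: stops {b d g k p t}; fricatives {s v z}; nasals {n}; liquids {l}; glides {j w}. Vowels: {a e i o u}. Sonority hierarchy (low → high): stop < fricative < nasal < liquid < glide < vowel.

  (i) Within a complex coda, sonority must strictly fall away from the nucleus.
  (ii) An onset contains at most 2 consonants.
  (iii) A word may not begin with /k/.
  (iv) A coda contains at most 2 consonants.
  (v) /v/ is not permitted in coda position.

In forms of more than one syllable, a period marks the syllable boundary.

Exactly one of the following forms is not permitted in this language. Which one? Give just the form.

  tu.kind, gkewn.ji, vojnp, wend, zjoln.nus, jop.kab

tu.kind — σ1 onset /t/, coda /∅/ ok; σ2 onset /k/, coda /nd/ (3→1 falls) ok → permitted
gkewn.ji — σ1 onset /gk/ (2C), coda /wn/ (5→3 falls) ok; σ2 onset /j/, coda /∅/ ok → permitted
vojnp — violates constraint (iv): syllable 1 coda /jnp/ has 3 consonants (> 2) → not permitted
wend — σ1 onset /w/, coda /nd/ (3→1 falls) ok → permitted
zjoln.nus — σ1 onset /zj/ (2C), coda /ln/ (4→3 falls) ok; σ2 onset /n/, coda /s/ ok → permitted
jop.kab — σ1 onset /j/, coda /p/ ok; σ2 onset /k/, coda /b/ ok → permitted

vojnp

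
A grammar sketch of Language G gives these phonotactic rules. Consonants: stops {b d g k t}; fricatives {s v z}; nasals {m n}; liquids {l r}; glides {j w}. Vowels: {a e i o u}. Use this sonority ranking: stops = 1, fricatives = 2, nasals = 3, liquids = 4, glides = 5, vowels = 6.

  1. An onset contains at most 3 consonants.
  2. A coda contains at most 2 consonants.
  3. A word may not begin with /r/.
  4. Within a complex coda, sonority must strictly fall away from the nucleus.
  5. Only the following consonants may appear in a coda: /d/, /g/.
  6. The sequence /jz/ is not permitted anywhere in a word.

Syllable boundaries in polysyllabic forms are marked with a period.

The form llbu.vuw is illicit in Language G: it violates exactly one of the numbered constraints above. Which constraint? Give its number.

llbu.vuw: syllable 2 coda contains /w/, which is not a licensed coda consonant.
This is a violation of constraint 5: "Only the following consonants may appear in a coda: /d/, /g/."
The remaining constraints (1, 2, 3, 4, 6) are satisfied.

5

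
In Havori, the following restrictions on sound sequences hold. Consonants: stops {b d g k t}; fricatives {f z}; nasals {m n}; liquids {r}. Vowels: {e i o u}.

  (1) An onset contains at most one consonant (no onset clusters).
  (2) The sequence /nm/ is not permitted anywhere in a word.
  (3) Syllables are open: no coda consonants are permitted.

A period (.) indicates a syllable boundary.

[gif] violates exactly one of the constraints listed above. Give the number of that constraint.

3

[gif]: syllable 1 coda /f/ has 1 consonant (> 0).
This is a violation of constraint 3: "Syllables are open: no coda consonants are permitted."
The remaining constraints (1, 2) are satisfied.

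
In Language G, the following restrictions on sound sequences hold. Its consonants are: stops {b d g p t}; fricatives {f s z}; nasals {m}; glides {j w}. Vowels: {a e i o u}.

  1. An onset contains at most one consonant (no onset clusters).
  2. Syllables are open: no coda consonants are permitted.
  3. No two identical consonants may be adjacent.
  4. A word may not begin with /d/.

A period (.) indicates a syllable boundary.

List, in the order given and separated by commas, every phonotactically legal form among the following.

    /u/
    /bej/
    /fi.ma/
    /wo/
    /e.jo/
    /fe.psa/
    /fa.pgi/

/u/ — σ1 onset /∅/, coda /∅/ ok → phonotactically legal
/bej/ — violates constraint 2: syllable 1 coda /j/ has 1 consonant (> 0) → phonotactically illegal
/fi.ma/ — σ1 onset /f/, coda /∅/ ok; σ2 onset /m/, coda /∅/ ok → phonotactically legal
/wo/ — σ1 onset /w/, coda /∅/ ok → phonotactically legal
/e.jo/ — σ1 onset /∅/, coda /∅/ ok; σ2 onset /j/, coda /∅/ ok → phonotactically legal
/fe.psa/ — violates constraint 1: syllable 2 onset /ps/ has 2 consonants (> 1) → phonotactically illegal
/fa.pgi/ — violates constraint 1: syllable 2 onset /pg/ has 2 consonants (> 1) → phonotactically illegal

/u/, /fi.ma/, /wo/, /e.jo/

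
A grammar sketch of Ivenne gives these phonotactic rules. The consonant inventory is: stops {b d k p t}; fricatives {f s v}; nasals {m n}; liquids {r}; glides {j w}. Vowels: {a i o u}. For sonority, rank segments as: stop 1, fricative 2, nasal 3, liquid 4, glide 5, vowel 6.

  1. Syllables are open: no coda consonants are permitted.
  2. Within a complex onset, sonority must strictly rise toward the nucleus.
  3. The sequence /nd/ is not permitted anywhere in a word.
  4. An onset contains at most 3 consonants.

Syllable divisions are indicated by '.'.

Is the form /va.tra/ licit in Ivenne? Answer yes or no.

/va.tra/ — σ1 onset /v/, coda /∅/ ok; σ2 onset /tr/ (1→4 rises), coda /∅/ ok → licit

yes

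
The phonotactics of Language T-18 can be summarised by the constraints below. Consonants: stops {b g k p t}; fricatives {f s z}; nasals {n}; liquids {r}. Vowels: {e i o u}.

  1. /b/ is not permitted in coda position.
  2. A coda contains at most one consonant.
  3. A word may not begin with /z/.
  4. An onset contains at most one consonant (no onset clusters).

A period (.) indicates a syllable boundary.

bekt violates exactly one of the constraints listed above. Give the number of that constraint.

bekt: syllable 1 coda /kt/ has 2 consonants (> 1).
This is a violation of constraint 2: "A coda contains at most one consonant."
The remaining constraints (1, 3, 4) are satisfied.

2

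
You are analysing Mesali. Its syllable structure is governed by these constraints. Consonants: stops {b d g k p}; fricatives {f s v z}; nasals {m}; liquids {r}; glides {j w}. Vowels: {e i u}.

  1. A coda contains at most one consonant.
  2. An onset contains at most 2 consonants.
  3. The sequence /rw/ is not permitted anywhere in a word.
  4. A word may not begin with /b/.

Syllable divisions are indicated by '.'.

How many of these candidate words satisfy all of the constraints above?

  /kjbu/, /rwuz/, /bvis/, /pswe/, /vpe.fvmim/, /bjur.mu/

/kjbu/ — violates constraint 2: syllable 1 onset /kjb/ has 3 consonants (> 2) → ill-formed
/rwuz/ — violates constraint 3: contains banned sequence /rw/ → ill-formed
/bvis/ — violates constraint 4: word begins with /b/ → ill-formed
/pswe/ — violates constraint 2: syllable 1 onset /psw/ has 3 consonants (> 2) → ill-formed
/vpe.fvmim/ — violates constraint 2: syllable 2 onset /fvm/ has 3 consonants (> 2) → ill-formed
/bjur.mu/ — violates constraint 4: word begins with /b/ → ill-formed
No form is well-formed → 0.

0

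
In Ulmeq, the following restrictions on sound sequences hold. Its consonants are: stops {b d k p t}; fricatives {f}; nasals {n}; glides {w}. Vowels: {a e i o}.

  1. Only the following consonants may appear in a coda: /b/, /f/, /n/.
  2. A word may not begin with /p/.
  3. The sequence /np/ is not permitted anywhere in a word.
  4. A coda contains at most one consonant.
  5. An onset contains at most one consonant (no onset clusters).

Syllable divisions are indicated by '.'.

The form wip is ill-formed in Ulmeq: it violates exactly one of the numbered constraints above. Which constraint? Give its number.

wip: syllable 1 coda contains /p/, which is not a licensed coda consonant.
This is a violation of constraint 1: "Only the following consonants may appear in a coda: /b/, /f/, /n/."
The remaining constraints (2, 3, 4, 5) are satisfied.

1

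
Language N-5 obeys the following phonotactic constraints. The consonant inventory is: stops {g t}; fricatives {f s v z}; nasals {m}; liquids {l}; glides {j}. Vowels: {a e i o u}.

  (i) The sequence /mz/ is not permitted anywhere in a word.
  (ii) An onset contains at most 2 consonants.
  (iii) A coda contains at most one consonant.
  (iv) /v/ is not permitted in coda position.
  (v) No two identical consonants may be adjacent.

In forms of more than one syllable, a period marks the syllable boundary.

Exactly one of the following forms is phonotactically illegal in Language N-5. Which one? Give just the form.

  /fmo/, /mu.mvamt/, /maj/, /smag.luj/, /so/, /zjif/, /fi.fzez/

/fmo/ — σ1 onset /fm/ (2C), coda /∅/ ok → phonotactically legal
/mu.mvamt/ — violates constraint (iii): syllable 2 coda /mt/ has 2 consonants (> 1) → phonotactically illegal
/maj/ — σ1 onset /m/, coda /j/ ok → phonotactically legal
/smag.luj/ — σ1 onset /sm/ (2C), coda /g/ ok; σ2 onset /l/, coda /j/ ok → phonotactically legal
/so/ — σ1 onset /s/, coda /∅/ ok → phonotactically legal
/zjif/ — σ1 onset /zj/ (2C), coda /f/ ok → phonotactically legal
/fi.fzez/ — σ1 onset /f/, coda /∅/ ok; σ2 onset /fz/ (2C), coda /z/ ok → phonotactically legal

/mu.mvamt/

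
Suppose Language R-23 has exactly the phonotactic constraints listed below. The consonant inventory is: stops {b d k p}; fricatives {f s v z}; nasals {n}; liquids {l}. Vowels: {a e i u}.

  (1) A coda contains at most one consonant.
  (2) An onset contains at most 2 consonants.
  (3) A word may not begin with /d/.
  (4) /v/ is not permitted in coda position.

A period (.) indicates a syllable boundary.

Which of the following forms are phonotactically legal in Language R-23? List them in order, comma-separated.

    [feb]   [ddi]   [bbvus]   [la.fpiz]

[feb] — σ1 onset /f/, coda /b/ ok → phonotactically legal
[ddi] — violates constraint 3: word begins with /d/ → phonotactically illegal
[bbvus] — violates constraint 2: syllable 1 onset /bbv/ has 3 consonants (> 2) → phonotactically illegal
[la.fpiz] — σ1 onset /l/, coda /∅/ ok; σ2 onset /fp/ (2C), coda /z/ ok → phonotactically legal

[feb], [la.fpiz]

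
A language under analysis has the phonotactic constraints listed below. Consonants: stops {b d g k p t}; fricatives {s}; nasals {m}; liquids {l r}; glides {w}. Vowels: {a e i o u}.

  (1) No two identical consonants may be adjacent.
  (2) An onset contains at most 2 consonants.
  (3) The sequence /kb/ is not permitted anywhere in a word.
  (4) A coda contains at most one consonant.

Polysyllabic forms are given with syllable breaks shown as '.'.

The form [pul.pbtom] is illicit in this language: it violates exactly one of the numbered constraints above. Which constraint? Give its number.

2

[pul.pbtom]: syllable 2 onset /pbt/ has 3 consonants (> 2).
This is a violation of constraint 2: "An onset contains at most 2 consonants."
The remaining constraints (1, 3, 4) are satisfied.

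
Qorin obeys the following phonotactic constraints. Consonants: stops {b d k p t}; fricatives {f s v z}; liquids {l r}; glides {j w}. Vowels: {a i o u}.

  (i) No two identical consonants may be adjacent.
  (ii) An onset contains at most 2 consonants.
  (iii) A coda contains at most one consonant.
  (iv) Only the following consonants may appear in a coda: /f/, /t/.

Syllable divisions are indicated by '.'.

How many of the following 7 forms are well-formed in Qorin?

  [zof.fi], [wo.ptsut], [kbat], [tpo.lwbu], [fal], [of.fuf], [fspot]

[zof.fi] — violates constraint (i): adjacent identical consonants /ff/ → ill-formed
[wo.ptsut] — violates constraint (ii): syllable 2 onset /pts/ has 3 consonants (> 2) → ill-formed
[kbat] — σ1 onset /kb/ (2C), coda /t/ ok → well-formed
[tpo.lwbu] — violates constraint (ii): syllable 2 onset /lwb/ has 3 consonants (> 2) → ill-formed
[fal] — violates constraint (iv): syllable 1 coda contains /l/, which is not a licensed coda consonant → ill-formed
[of.fuf] — violates constraint (i): adjacent identical consonants /ff/ → ill-formed
[fspot] — violates constraint (ii): syllable 1 onset /fsp/ has 3 consonants (> 2) → ill-formed
Well-formed: [kbat] → 1.

1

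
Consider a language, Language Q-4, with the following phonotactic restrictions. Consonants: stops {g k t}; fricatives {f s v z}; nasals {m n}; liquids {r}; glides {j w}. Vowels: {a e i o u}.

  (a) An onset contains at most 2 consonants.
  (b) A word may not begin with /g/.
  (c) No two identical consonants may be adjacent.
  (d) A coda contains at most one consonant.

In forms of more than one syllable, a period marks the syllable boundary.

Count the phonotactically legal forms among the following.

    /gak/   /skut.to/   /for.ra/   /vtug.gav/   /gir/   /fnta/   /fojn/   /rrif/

0

/gak/ — violates constraint (b): word begins with /g/ → phonotactically illegal
/skut.to/ — violates constraint (c): adjacent identical consonants /tt/ → phonotactically illegal
/for.ra/ — violates constraint (c): adjacent identical consonants /rr/ → phonotactically illegal
/vtug.gav/ — violates constraint (c): adjacent identical consonants /gg/ → phonotactically illegal
/gir/ — violates constraint (b): word begins with /g/ → phonotactically illegal
/fnta/ — violates constraint (a): syllable 1 onset /fnt/ has 3 consonants (> 2) → phonotactically illegal
/fojn/ — violates constraint (d): syllable 1 coda /jn/ has 2 consonants (> 1) → phonotactically illegal
/rrif/ — violates constraint (c): adjacent identical consonants /rr/ → phonotactically illegal
No form is phonotactically legal → 0.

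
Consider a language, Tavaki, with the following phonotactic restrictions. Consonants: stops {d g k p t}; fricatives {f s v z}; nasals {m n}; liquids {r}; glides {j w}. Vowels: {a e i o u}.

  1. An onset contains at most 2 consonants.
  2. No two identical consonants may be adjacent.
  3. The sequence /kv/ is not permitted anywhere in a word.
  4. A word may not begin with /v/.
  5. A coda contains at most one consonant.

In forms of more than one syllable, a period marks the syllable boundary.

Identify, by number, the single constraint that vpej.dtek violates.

vpej.dtek: word begins with /v/.
This is a violation of constraint 4: "A word may not begin with /v/."
The remaining constraints (1, 2, 3, 5) are satisfied.

4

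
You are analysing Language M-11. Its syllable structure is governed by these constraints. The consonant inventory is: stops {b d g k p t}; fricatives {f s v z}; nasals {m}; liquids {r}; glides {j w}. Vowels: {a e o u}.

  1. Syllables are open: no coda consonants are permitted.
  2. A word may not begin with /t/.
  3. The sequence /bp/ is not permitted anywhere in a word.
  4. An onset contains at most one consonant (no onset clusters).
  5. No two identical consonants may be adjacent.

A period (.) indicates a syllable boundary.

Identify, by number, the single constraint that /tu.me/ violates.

2

/tu.me/: word begins with /t/.
This is a violation of constraint 2: "A word may not begin with /t/."
The remaining constraints (1, 3, 4, 5) are satisfied.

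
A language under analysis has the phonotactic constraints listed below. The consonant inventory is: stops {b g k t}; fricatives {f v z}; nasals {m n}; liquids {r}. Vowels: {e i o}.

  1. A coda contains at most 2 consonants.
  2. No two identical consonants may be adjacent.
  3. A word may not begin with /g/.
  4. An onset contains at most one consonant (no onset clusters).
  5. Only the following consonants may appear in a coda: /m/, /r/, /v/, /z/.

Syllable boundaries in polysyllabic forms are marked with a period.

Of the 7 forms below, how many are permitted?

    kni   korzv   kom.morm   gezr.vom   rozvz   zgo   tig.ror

kni — violates constraint 4: syllable 1 onset /kn/ has 2 consonants (> 1) → not permitted
korzv — violates constraint 1: syllable 1 coda /rzv/ has 3 consonants (> 2) → not permitted
kom.morm — violates constraint 2: adjacent identical consonants /mm/ → not permitted
gezr.vom — violates constraint 3: word begins with /g/ → not permitted
rozvz — violates constraint 1: syllable 1 coda /zvz/ has 3 consonants (> 2) → not permitted
zgo — violates constraint 4: syllable 1 onset /zg/ has 2 consonants (> 1) → not permitted
tig.ror — violates constraint 5: syllable 1 coda contains /g/, which is not a licensed coda consonant → not permitted
No form is permitted → 0.

0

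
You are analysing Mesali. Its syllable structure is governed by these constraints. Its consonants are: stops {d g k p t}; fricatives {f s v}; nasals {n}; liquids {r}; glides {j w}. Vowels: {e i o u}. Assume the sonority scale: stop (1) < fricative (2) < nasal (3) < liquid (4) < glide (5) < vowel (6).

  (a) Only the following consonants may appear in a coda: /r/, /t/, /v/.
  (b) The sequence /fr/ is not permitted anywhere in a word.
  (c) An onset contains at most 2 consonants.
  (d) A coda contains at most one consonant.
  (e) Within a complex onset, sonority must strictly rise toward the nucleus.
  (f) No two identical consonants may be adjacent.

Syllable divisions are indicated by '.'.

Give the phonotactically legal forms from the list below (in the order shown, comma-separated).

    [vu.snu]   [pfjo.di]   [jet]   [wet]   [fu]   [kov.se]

[vu.snu], [jet], [wet], [fu], [kov.se]

[vu.snu] — σ1 onset /v/, coda /∅/ ok; σ2 onset /sn/ (2→3 rises), coda /∅/ ok → phonotactically legal
[pfjo.di] — violates constraint (c): syllable 1 onset /pfj/ has 3 consonants (> 2) → phonotactically illegal
[jet] — σ1 onset /j/, coda /t/ ok → phonotactically legal
[wet] — σ1 onset /w/, coda /t/ ok → phonotactically legal
[fu] — σ1 onset /f/, coda /∅/ ok → phonotactically legal
[kov.se] — σ1 onset /k/, coda /v/ ok; σ2 onset /s/, coda /∅/ ok → phonotactically legal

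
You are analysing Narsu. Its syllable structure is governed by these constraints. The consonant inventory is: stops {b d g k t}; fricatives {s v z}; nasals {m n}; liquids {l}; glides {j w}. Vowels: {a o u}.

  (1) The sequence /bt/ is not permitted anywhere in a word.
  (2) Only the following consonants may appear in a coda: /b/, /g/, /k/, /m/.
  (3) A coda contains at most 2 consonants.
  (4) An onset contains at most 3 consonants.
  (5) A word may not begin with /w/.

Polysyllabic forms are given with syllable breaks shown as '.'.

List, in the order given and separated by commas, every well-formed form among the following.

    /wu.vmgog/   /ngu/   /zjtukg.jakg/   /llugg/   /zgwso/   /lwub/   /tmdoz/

/ngu/, /zjtukg.jakg/, /llugg/, /lwub/

/wu.vmgog/ — violates constraint 5: word begins with /w/ → ill-formed
/ngu/ — σ1 onset /ng/ (2C), coda /∅/ ok → well-formed
/zjtukg.jakg/ — σ1 onset /zjt/ (3C), coda /kg/ (2C) ok; σ2 onset /j/, coda /kg/ (2C) ok → well-formed
/llugg/ — σ1 onset /ll/ (2C), coda /gg/ (2C) ok → well-formed
/zgwso/ — violates constraint 4: syllable 1 onset /zgws/ has 4 consonants (> 3) → ill-formed
/lwub/ — σ1 onset /lw/ (2C), coda /b/ ok → well-formed
/tmdoz/ — violates constraint 2: syllable 1 coda contains /z/, which is not a licensed coda consonant → ill-formed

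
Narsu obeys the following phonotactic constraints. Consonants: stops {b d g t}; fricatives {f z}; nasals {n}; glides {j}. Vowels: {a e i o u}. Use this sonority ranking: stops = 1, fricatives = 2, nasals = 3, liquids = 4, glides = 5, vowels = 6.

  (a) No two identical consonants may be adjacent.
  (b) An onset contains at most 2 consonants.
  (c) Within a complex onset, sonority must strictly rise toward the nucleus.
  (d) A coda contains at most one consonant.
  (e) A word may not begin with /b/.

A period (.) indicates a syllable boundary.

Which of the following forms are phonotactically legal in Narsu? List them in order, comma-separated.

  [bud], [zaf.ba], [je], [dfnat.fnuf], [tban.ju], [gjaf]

[bud] — violates constraint (e): word begins with /b/ → phonotactically illegal
[zaf.ba] — σ1 onset /z/, coda /f/ ok; σ2 onset /b/, coda /∅/ ok → phonotactically legal
[je] — σ1 onset /j/, coda /∅/ ok → phonotactically legal
[dfnat.fnuf] — violates constraint (b): syllable 1 onset /dfn/ has 3 consonants (> 2) → phonotactically illegal
[tban.ju] — violates constraint (c): syllable 1 onset /tb/: /t/ (stop, 1) → /b/ (stop, 1) does not rise → phonotactically illegal
[gjaf] — σ1 onset /gj/ (1→5 rises), coda /f/ ok → phonotactically legal

[zaf.ba], [je], [gjaf]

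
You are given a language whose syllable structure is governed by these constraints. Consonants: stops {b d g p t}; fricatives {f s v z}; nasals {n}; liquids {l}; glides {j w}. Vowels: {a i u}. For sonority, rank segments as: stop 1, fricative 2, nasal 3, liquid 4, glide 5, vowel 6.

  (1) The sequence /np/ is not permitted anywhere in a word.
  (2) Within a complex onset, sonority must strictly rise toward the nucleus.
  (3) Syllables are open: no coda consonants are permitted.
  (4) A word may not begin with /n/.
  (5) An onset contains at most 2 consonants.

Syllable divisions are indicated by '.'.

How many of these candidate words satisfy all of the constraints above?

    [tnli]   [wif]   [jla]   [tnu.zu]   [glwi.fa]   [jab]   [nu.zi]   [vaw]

1

[tnli] — violates constraint 5: syllable 1 onset /tnl/ has 3 consonants (> 2) → not permitted
[wif] — violates constraint 3: syllable 1 coda /f/ has 1 consonant (> 0) → not permitted
[jla] — violates constraint 2: syllable 1 onset /jl/: /j/ (glide, 5) → /l/ (liquid, 4) does not rise → not permitted
[tnu.zu] — σ1 onset /tn/ (1→3 rises), coda /∅/ ok; σ2 onset /z/, coda /∅/ ok → permitted
[glwi.fa] — violates constraint 5: syllable 1 onset /glw/ has 3 consonants (> 2) → not permitted
[jab] — violates constraint 3: syllable 1 coda /b/ has 1 consonant (> 0) → not permitted
[nu.zi] — violates constraint 4: word begins with /n/ → not permitted
[vaw] — violates constraint 3: syllable 1 coda /w/ has 1 consonant (> 0) → not permitted
Permitted: [tnu.zu] → 1.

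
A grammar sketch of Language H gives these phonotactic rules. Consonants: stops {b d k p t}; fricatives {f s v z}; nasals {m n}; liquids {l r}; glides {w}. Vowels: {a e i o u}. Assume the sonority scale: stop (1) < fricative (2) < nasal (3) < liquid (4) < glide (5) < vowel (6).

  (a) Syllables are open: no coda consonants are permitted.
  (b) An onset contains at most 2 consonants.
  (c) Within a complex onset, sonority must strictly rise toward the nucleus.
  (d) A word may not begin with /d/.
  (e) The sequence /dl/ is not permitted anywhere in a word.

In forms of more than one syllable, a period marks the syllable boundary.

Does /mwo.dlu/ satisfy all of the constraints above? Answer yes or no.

/mwo.dlu/ — violates constraint (e): contains banned sequence /dl/ → not permitted

no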